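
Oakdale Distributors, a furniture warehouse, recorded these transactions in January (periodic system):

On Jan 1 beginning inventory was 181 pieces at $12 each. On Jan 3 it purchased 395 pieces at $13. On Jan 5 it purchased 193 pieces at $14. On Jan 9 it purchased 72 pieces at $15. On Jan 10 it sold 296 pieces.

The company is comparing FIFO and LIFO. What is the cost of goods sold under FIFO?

COGS = $3,667

FIFO COGS: 181 @ $12 + 115 @ $13 = $3,667
LIFO COGS: 72 @ $15 + 193 @ $14 + 31 @ $13 = $4,185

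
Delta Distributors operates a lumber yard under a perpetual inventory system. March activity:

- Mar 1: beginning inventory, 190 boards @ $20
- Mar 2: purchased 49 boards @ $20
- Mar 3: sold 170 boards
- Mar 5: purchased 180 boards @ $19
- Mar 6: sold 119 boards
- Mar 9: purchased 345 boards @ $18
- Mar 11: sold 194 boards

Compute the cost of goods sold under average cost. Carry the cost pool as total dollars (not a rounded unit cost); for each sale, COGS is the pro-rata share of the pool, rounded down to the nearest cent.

After Mar 1: 190 on hand, pool $3,800.00 (≈ $20.0000 each)
After Mar 2: 239 on hand, pool $4,780.00 (≈ $20.0000 each)
Mar 3, sell 170: 170/239 × $4,780.00 → $3,400.00
After Mar 5: 249 on hand, pool $4,800.00 (≈ $19.2771 each)
Mar 6, sell 119: 119/249 × $4,800.00 → $2,293.97
After Mar 9: 475 on hand, pool $8,716.03 (≈ $18.3495 each)
Mar 11, sell 194: 194/475 × $8,716.03 → $3,559.81
Total COGS = $3,400.00 + $2,293.97 + $3,559.81 = $9,253.78
Ending inventory (cost pool remaining) = $5,156.22
Check: goods available $14,410.00 = COGS $9,253.78 + ending $5,156.22

COGS = $9,253.78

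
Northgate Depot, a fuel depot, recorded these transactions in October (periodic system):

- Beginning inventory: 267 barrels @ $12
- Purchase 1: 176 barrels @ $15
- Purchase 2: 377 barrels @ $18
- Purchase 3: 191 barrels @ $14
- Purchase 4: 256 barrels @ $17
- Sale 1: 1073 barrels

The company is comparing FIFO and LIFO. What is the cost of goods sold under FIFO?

COGS = $16,358

FIFO COGS: 267 @ $12 + 176 @ $15 + 377 @ $18 + 191 @ $14 + 62 @ $17 = $16,358
LIFO COGS: 256 @ $17 + 191 @ $14 + 377 @ $18 + 176 @ $15 + 73 @ $12 = $17,328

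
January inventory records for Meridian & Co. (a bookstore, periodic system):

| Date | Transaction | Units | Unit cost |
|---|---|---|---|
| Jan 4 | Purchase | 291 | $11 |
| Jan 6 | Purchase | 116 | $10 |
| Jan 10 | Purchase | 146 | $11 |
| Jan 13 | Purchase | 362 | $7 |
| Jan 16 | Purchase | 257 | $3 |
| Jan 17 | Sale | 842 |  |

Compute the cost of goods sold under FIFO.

COGS = $7,990

Jan 17, 842 sold [FIFO — oldest first]: 291 @ $11 + 116 @ $10 + 146 @ $11 + 289 @ $7 = $7,990
Ending inventory: 73 @ $7 + 257 @ $3 = $1,282
Check: goods available $9,272 = COGS $7,990 + ending $1,282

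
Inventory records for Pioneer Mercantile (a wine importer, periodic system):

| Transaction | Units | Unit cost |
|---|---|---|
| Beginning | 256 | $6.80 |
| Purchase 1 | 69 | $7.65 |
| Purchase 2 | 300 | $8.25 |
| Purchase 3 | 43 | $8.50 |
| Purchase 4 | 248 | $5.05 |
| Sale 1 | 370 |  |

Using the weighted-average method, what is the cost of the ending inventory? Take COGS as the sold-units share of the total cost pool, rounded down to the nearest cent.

Sale 1, sell 370: 370/916 × $6,361.55 → $2,569.62
Ending inventory (cost pool remaining) = $3,791.93
Check: goods available $6,361.55 = COGS $2,569.62 + ending $3,791.93

Ending inventory = $3,791.93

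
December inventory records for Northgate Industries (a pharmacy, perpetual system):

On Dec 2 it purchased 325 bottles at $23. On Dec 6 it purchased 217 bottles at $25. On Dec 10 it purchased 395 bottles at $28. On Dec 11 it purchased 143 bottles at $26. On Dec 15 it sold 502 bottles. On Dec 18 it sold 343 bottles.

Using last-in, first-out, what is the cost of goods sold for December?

Dec 15, 502 sold [LIFO — newest first]: 143 @ $26 + 359 @ $28 = $13,770
Dec 18, 343 sold [LIFO — newest first]: 36 @ $28 + 217 @ $25 + 90 @ $23 = $8,503
Total COGS = $13,770 + $8,503 = $22,273
Ending inventory: 235 @ $23 = $5,405

COGS = $22,273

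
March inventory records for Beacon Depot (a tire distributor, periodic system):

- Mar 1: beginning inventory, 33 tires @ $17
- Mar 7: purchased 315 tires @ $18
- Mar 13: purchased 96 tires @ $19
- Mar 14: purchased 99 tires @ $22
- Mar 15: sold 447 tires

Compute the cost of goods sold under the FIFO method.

Mar 15, 447 sold [FIFO — oldest first]: 33 @ $17 + 315 @ $18 + 96 @ $19 + 3 @ $22 = $8,121
Ending inventory: 96 @ $22 = $2,112

COGS = $8,121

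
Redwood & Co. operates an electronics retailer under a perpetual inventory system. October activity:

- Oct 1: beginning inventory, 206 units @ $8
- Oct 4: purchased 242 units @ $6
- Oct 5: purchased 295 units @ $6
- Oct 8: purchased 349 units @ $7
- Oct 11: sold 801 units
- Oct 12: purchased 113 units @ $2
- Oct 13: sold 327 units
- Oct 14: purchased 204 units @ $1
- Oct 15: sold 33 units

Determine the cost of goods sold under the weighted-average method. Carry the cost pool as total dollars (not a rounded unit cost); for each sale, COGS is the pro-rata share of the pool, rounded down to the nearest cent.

COGS = $7,197.12

After Oct 1: 206 on hand, pool $1,648.00 (≈ $8.0000 each)
After Oct 4: 448 on hand, pool $3,100.00 (≈ $6.9196 each)
After Oct 5: 743 on hand, pool $4,870.00 (≈ $6.5545 each)
After Oct 8: 1092 on hand, pool $7,313.00 (≈ $6.6969 each)
Oct 11, sell 801: 801/1092 × $7,313.00 → $5,364.20
After Oct 12: 404 on hand, pool $2,174.80 (≈ $5.3832 each)
Oct 13, sell 327: 327/404 × $2,174.80 → $1,760.29
After Oct 14: 281 on hand, pool $618.51 (≈ $2.2011 each)
Oct 15, sell 33: 33/281 × $618.51 → $72.63
Total COGS = $5,364.20 + $1,760.29 + $72.63 = $7,197.12
Ending inventory (cost pool remaining) = $545.88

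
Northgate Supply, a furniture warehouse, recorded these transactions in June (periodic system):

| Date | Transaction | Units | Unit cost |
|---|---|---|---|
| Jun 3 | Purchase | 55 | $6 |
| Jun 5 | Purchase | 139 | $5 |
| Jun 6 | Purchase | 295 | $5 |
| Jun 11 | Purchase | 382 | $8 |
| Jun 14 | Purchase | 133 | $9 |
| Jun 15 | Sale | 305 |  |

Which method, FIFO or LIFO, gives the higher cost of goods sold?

LIFO

FIFO COGS: 55 @ $6 + 139 @ $5 + 111 @ $5 = $1,580
LIFO COGS: 133 @ $9 + 172 @ $8 = $2,573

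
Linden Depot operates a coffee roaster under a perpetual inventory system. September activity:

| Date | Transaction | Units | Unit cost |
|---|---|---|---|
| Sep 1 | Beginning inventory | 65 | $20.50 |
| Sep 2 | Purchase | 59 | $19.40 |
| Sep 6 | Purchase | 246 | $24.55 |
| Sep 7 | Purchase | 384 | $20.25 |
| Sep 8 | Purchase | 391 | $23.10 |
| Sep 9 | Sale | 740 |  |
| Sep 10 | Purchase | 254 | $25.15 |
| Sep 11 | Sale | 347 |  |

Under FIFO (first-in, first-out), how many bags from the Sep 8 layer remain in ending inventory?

58

Sep 9, 740 sold [FIFO — oldest first]: 65 @ $20.50 + 59 @ $19.40 + 246 @ $24.55 + 370 @ $20.25 = $16,008.90
Sep 11, 347 sold [FIFO — oldest first]: 14 @ $20.25 + 333 @ $23.10 = $7,975.80
Total COGS = $16,008.90 + $7,975.80 = $23,984.70
Ending inventory: 58 @ $23.10 + 254 @ $25.15 = $7,727.90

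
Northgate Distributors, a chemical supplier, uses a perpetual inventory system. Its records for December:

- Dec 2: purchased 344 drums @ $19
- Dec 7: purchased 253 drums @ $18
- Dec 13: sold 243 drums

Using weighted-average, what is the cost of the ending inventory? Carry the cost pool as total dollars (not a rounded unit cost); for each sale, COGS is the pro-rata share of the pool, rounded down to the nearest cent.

After Dec 2: 344 on hand, pool $6,536.00 (≈ $19.0000 each)
After Dec 7: 597 on hand, pool $11,090.00 (≈ $18.5762 each)
Dec 13, sell 243: 243/597 × $11,090.00 → $4,514.02
Ending inventory (cost pool remaining) = $6,575.98

Ending inventory = $6,575.98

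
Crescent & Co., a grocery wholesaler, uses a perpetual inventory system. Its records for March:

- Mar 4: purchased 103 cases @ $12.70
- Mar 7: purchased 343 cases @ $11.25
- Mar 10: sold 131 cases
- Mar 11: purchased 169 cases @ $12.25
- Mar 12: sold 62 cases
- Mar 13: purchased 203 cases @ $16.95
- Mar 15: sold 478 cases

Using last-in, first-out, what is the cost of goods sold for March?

COGS = $8,874.85

Mar 10, 131 sold [LIFO — newest first]: 131 @ $11.25 = $1,473.75
Mar 12, 62 sold [LIFO — newest first]: 62 @ $12.25 = $759.50
Mar 15, 478 sold [LIFO — newest first]: 203 @ $16.95 + 107 @ $12.25 + 168 @ $11.25 = $6,641.60
Total COGS = $1,473.75 + $759.50 + $6,641.60 = $8,874.85
Ending inventory: 103 @ $12.70 + 44 @ $11.25 = $1,803.10
Check: goods available $10,677.95 = COGS $8,874.85 + ending $1,803.10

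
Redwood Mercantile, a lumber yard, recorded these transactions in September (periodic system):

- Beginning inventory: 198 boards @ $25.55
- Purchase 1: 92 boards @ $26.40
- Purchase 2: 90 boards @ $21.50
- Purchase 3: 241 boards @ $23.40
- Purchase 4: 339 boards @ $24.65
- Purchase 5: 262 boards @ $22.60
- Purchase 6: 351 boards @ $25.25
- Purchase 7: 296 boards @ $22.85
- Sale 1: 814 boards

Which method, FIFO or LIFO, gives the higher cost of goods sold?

FIFO

FIFO COGS: 198 @ $25.55 + 92 @ $26.40 + 90 @ $21.50 + 241 @ $23.40 + 193 @ $24.65 = $19,819.55
LIFO COGS: 296 @ $22.85 + 351 @ $25.25 + 167 @ $22.60 = $19,400.55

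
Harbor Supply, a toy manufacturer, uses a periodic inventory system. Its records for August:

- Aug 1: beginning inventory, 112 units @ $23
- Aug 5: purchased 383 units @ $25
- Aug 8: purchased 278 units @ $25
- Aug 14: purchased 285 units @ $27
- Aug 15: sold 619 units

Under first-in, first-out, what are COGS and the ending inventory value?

Aug 15, 619 sold [FIFO — oldest first]: 112 @ $23 + 383 @ $25 + 124 @ $25 = $15,251
Ending inventory: 154 @ $25 + 285 @ $27 = $11,545

COGS = $15,251; ending inventory = $11,545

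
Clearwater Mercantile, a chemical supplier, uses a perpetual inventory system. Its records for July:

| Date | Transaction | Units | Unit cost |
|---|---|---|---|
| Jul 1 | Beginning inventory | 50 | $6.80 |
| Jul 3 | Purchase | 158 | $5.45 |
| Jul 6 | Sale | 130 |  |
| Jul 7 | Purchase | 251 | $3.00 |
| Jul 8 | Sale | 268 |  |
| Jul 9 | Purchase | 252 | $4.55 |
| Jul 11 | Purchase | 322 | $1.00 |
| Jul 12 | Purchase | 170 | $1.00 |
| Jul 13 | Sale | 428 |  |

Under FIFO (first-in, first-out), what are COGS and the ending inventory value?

Jul 6, 130 sold [FIFO — oldest first]: 50 @ $6.80 + 80 @ $5.45 = $776.00
Jul 8, 268 sold [FIFO — oldest first]: 78 @ $5.45 + 190 @ $3.00 = $995.10
Jul 13, 428 sold [FIFO — oldest first]: 61 @ $3.00 + 252 @ $4.55 + 115 @ $1.00 = $1,444.60
Total COGS = $776.00 + $995.10 + $1,444.60 = $3,215.70
Ending inventory: 207 @ $1.00 + 170 @ $1.00 = $377.00

COGS = $3,215.70; ending inventory = $377.00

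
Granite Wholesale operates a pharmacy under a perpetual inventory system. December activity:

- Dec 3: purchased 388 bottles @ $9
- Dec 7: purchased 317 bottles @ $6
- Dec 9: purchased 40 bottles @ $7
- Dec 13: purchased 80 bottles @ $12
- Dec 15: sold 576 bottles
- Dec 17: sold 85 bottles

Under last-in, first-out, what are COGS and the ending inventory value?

Dec 15, 576 sold [LIFO — newest first]: 80 @ $12 + 40 @ $7 + 317 @ $6 + 139 @ $9 = $4,393
Dec 17, 85 sold [LIFO — newest first]: 85 @ $9 = $765
Total COGS = $4,393 + $765 = $5,158
Ending inventory: 164 @ $9 = $1,476

COGS = $5,158; ending inventory = $1,476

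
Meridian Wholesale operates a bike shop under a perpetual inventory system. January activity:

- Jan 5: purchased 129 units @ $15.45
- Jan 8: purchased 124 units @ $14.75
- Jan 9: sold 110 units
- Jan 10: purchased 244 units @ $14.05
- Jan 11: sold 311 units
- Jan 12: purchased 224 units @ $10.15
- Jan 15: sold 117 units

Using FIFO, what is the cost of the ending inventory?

Jan 9, 110 sold [FIFO — oldest first]: 110 @ $15.45 = $1,699.50
Jan 11, 311 sold [FIFO — oldest first]: 19 @ $15.45 + 124 @ $14.75 + 168 @ $14.05 = $4,482.95
Jan 15, 117 sold [FIFO — oldest first]: 76 @ $14.05 + 41 @ $10.15 = $1,483.95
Total COGS = $1,699.50 + $4,482.95 + $1,483.95 = $7,666.40
Ending inventory: 183 @ $10.15 = $1,857.45

Ending inventory = $1,857.45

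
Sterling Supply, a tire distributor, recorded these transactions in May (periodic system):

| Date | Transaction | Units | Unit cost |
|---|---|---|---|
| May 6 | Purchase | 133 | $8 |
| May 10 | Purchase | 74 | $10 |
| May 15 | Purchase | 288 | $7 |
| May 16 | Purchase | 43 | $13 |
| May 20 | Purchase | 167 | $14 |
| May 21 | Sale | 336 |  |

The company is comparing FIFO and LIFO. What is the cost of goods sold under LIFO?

COGS = $3,779

FIFO COGS: 133 @ $8 + 74 @ $10 + 129 @ $7 = $2,707
LIFO COGS: 167 @ $14 + 43 @ $13 + 126 @ $7 = $3,779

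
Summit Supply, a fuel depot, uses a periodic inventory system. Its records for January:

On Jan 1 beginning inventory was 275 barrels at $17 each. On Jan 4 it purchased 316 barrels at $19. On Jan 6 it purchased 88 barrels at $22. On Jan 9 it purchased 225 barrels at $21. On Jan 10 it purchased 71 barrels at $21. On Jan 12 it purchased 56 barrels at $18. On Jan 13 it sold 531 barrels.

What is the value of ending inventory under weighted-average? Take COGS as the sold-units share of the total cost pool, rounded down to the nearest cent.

Jan 13, sell 531: 531/1031 × $19,839.00 → $10,217.75
Ending inventory (cost pool remaining) = $9,621.25
Check: goods available $19,839.00 = COGS $10,217.75 + ending $9,621.25

Ending inventory = $9,621.25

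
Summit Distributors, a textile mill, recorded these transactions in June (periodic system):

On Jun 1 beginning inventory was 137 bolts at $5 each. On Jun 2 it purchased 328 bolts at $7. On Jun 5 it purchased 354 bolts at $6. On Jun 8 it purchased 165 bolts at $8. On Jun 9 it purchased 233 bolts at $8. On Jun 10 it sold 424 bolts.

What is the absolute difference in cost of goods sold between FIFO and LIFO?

$646

FIFO COGS: 137 @ $5 + 287 @ $7 = $2,694
LIFO COGS: 233 @ $8 + 165 @ $8 + 26 @ $6 = $3,340
Difference = |$2,694 − $3,340| = $646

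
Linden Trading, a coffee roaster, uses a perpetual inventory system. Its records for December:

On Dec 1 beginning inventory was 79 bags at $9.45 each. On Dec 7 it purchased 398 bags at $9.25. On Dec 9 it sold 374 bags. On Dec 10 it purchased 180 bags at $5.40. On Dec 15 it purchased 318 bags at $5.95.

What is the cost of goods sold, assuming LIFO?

Dec 9, 374 sold [LIFO — newest first]: 374 @ $9.25 = $3,459.50
Ending inventory: 79 @ $9.45 + 24 @ $9.25 + 180 @ $5.40 + 318 @ $5.95 = $3,832.65

COGS = $3,459.50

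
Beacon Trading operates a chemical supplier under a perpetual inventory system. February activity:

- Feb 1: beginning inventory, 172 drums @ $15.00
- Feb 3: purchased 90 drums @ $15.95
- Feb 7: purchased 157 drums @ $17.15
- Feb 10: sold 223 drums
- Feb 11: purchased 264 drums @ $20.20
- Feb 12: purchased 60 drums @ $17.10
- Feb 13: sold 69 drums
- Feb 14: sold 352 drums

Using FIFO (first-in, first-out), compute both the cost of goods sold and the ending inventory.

COGS = $11,253.05; ending inventory = $1,813.80

Feb 10, 223 sold [FIFO — oldest first]: 172 @ $15.00 + 51 @ $15.95 = $3,393.45
Feb 13, 69 sold [FIFO — oldest first]: 39 @ $15.95 + 30 @ $17.15 = $1,136.55
Feb 14, 352 sold [FIFO — oldest first]: 127 @ $17.15 + 225 @ $20.20 = $6,723.05
Total COGS = $3,393.45 + $1,136.55 + $6,723.05 = $11,253.05
Ending inventory: 39 @ $20.20 + 60 @ $17.10 = $1,813.80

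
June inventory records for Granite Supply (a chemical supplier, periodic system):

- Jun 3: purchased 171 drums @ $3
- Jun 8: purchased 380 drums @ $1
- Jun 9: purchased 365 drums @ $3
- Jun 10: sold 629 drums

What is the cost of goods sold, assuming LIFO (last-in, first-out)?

COGS = $1,359

Jun 10, 629 sold [LIFO — newest first]: 365 @ $3 + 264 @ $1 = $1,359
Ending inventory: 171 @ $3 + 116 @ $1 = $629
Check: goods available $1,988 = COGS $1,359 + ending $629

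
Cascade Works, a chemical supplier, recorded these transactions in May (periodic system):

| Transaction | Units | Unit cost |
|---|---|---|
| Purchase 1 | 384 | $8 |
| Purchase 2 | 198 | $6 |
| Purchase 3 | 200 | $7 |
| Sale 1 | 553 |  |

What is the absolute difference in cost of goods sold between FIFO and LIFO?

$258

FIFO COGS: 384 @ $8 + 169 @ $6 = $4,086
LIFO COGS: 200 @ $7 + 198 @ $6 + 155 @ $8 = $3,828
Difference = |$4,086 − $3,828| = $258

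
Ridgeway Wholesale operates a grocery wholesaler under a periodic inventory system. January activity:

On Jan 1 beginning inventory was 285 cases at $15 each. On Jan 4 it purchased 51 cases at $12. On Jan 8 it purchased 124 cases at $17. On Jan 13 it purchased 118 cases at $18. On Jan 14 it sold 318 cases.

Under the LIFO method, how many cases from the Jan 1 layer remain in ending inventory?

260

Jan 14, 318 sold [LIFO — newest first]: 118 @ $18 + 124 @ $17 + 51 @ $12 + 25 @ $15 = $5,219
Ending inventory: 260 @ $15 = $3,900
Check: goods available $9,119 = COGS $5,219 + ending $3,900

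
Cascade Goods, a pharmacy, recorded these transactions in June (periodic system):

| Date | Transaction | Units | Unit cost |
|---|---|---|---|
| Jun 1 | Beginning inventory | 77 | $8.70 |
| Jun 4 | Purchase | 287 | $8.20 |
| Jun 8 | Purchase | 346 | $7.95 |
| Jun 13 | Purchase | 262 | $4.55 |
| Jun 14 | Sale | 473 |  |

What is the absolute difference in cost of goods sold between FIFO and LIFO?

FIFO COGS: 77 @ $8.70 + 287 @ $8.20 + 109 @ $7.95 = $3,889.85
LIFO COGS: 262 @ $4.55 + 211 @ $7.95 = $2,869.55
Difference = |$3,889.85 − $2,869.55| = $1,020.30

$1,020.30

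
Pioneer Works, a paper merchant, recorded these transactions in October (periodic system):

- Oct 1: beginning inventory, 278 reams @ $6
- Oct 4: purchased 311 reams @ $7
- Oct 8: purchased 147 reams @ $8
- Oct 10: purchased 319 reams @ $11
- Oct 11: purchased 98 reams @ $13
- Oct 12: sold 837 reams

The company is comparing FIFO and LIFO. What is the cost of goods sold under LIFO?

FIFO COGS: 278 @ $6 + 311 @ $7 + 147 @ $8 + 101 @ $11 = $6,132
LIFO COGS: 98 @ $13 + 319 @ $11 + 147 @ $8 + 273 @ $7 = $7,870

COGS = $7,870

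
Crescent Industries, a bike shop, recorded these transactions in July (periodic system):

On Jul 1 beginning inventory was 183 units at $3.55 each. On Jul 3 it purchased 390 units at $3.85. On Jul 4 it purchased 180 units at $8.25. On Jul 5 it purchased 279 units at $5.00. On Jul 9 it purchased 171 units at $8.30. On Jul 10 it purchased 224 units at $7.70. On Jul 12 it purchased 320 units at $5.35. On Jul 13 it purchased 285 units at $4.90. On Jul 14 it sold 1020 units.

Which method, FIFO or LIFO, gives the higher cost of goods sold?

FIFO COGS: 183 @ $3.55 + 390 @ $3.85 + 180 @ $8.25 + 267 @ $5.00 = $4,971.15
LIFO COGS: 285 @ $4.90 + 320 @ $5.35 + 224 @ $7.70 + 171 @ $8.30 + 20 @ $5.00 = $6,352.60

LIFO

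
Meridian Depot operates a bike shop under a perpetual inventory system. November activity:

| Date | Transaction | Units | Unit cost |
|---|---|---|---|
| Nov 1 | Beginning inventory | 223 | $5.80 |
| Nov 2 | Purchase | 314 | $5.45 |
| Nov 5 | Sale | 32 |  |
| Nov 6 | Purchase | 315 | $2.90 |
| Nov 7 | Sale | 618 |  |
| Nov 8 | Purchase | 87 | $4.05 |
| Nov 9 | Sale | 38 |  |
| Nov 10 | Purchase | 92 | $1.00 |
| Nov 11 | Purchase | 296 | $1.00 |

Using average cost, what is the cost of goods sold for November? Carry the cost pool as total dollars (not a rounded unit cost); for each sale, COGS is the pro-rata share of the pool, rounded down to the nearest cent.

COGS = $3,164.53

After Nov 1: 223 on hand, pool $1,293.40 (≈ $5.8000 each)
After Nov 2: 537 on hand, pool $3,004.70 (≈ $5.5953 each)
Nov 5, sell 32: 32/537 × $3,004.70 → $179.05
After Nov 6: 820 on hand, pool $3,739.15 (≈ $4.5599 each)
Nov 7, sell 618: 618/820 × $3,739.15 → $2,818.04
After Nov 8: 289 on hand, pool $1,273.46 (≈ $4.4064 each)
Nov 9, sell 38: 38/289 × $1,273.46 → $167.44
After Nov 10: 343 on hand, pool $1,198.02 (≈ $3.4928 each)
After Nov 11: 639 on hand, pool $1,494.02 (≈ $2.3381 each)
Total COGS = $179.05 + $2,818.04 + $167.44 = $3,164.53
Ending inventory (cost pool remaining) = $1,494.02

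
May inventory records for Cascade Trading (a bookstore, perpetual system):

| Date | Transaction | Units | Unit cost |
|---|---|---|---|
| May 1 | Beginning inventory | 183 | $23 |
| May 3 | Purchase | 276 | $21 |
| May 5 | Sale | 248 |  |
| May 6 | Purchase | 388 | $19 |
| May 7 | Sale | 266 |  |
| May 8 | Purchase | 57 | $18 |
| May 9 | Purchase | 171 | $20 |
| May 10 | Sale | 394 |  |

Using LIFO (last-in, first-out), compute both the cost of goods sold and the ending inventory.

COGS = $17,982; ending inventory = $3,841

May 5, 248 sold [LIFO — newest first]: 248 @ $21 = $5,208
May 7, 266 sold [LIFO — newest first]: 266 @ $19 = $5,054
May 10, 394 sold [LIFO — newest first]: 171 @ $20 + 57 @ $18 + 122 @ $19 + 28 @ $21 + 16 @ $23 = $7,720
Total COGS = $5,208 + $5,054 + $7,720 = $17,982
Ending inventory: 167 @ $23 = $3,841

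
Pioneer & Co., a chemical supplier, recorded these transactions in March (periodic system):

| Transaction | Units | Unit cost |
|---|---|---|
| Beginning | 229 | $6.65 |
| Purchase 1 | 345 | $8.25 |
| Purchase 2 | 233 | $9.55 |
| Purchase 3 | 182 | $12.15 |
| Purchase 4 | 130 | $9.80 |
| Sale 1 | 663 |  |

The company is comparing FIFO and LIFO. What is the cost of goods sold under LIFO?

FIFO COGS: 229 @ $6.65 + 345 @ $8.25 + 89 @ $9.55 = $5,219.05
LIFO COGS: 130 @ $9.80 + 182 @ $12.15 + 233 @ $9.55 + 118 @ $8.25 = $6,683.95

COGS = $6,683.95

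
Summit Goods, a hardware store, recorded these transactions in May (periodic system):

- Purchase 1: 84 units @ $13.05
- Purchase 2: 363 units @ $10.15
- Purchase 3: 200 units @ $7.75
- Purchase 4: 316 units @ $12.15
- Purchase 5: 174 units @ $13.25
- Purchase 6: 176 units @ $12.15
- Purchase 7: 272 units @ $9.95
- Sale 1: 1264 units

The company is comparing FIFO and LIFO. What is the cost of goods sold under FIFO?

FIFO COGS: 84 @ $13.05 + 363 @ $10.15 + 200 @ $7.75 + 316 @ $12.15 + 174 @ $13.25 + 127 @ $12.15 = $14,018.60
LIFO COGS: 272 @ $9.95 + 176 @ $12.15 + 174 @ $13.25 + 316 @ $12.15 + 200 @ $7.75 + 126 @ $10.15 = $13,818.60

COGS = $14,018.60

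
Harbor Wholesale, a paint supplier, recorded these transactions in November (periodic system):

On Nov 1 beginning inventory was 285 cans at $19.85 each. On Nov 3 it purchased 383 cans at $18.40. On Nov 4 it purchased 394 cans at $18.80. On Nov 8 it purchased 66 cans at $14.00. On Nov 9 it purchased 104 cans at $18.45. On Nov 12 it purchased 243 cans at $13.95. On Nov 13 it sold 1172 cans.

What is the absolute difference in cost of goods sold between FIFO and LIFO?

$1,491.60

FIFO COGS: 285 @ $19.85 + 383 @ $18.40 + 394 @ $18.80 + 66 @ $14.00 + 44 @ $18.45 = $21,847.45
LIFO COGS: 243 @ $13.95 + 104 @ $18.45 + 66 @ $14.00 + 394 @ $18.80 + 365 @ $18.40 = $20,355.85
Difference = |$21,847.45 − $20,355.85| = $1,491.60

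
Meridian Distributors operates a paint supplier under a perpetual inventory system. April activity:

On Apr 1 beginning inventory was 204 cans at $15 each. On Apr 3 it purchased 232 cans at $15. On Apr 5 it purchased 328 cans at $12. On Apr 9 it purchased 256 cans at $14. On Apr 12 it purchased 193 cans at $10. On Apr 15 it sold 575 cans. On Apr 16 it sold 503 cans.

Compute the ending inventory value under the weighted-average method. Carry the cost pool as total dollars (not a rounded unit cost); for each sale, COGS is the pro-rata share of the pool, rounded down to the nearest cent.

After Apr 1: 204 on hand, pool $3,060.00 (≈ $15.0000 each)
After Apr 3: 436 on hand, pool $6,540.00 (≈ $15.0000 each)
After Apr 5: 764 on hand, pool $10,476.00 (≈ $13.7120 each)
After Apr 9: 1020 on hand, pool $14,060.00 (≈ $13.7843 each)
After Apr 12: 1213 on hand, pool $15,990.00 (≈ $13.1822 each)
Apr 15, sell 575: 575/1213 × $15,990.00 → $7,579.76
Apr 16, sell 503: 503/638 × $8,410.24 → $6,630.64
Total COGS = $7,579.76 + $6,630.64 = $14,210.40
Ending inventory (cost pool remaining) = $1,779.60
Check: goods available $15,990.00 = COGS $14,210.40 + ending $1,779.60

Ending inventory = $1,779.60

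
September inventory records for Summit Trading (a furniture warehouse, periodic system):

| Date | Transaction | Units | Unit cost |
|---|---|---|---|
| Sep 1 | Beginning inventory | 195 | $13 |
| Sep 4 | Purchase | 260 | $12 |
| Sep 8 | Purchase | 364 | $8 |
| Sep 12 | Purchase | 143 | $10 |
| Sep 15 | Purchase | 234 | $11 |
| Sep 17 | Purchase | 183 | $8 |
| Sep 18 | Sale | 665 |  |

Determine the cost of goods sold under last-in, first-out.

Sep 18, 665 sold [LIFO — newest first]: 183 @ $8 + 234 @ $11 + 143 @ $10 + 105 @ $8 = $6,308
Ending inventory: 195 @ $13 + 260 @ $12 + 259 @ $8 = $7,727
Check: goods available $14,035 = COGS $6,308 + ending $7,727

COGS = $6,308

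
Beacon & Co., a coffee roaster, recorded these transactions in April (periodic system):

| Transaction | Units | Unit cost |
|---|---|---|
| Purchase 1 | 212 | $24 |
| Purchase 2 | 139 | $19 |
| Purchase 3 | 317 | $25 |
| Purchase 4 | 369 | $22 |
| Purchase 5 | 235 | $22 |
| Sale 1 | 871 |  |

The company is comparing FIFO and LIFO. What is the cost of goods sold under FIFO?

FIFO COGS: 212 @ $24 + 139 @ $19 + 317 @ $25 + 203 @ $22 = $20,120
LIFO COGS: 235 @ $22 + 369 @ $22 + 267 @ $25 = $19,963

COGS = $20,120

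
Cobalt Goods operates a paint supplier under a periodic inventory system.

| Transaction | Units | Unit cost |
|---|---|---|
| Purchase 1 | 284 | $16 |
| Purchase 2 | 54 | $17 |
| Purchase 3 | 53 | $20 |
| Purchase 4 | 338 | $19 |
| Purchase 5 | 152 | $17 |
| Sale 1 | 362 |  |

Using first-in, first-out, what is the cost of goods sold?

COGS = $5,942

Sale 1 (362) [FIFO — oldest first]: 284 @ $16 + 54 @ $17 + 24 @ $20 = $5,942
Ending inventory: 29 @ $20 + 338 @ $19 + 152 @ $17 = $9,586
Check: goods available $15,528 = COGS $5,942 + ending $9,586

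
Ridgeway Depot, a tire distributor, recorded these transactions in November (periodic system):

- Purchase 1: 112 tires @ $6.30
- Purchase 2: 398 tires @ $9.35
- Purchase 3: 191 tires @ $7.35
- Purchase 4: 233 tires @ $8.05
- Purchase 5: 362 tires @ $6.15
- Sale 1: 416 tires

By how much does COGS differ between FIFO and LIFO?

$887.00

FIFO COGS: 112 @ $6.30 + 304 @ $9.35 = $3,548.00
LIFO COGS: 362 @ $6.15 + 54 @ $8.05 = $2,661.00
Difference = |$3,548.00 − $2,661.00| = $887.00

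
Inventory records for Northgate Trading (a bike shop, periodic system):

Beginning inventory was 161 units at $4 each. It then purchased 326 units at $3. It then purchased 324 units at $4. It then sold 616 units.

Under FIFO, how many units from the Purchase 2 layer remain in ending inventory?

Sale 1 (616) [FIFO — oldest first]: 161 @ $4 + 326 @ $3 + 129 @ $4 = $2,138
Ending inventory: 195 @ $4 = $780

195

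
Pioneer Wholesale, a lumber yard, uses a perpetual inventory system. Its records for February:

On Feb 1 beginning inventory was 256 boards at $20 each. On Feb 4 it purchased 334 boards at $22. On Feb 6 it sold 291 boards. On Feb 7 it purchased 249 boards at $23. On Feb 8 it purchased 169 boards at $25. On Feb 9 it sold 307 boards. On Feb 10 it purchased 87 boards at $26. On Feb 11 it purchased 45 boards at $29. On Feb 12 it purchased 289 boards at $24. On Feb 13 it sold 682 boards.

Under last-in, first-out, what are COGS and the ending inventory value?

COGS = $29,943; ending inventory = $2,980

Feb 6, 291 sold [LIFO — newest first]: 291 @ $22 = $6,402
Feb 9, 307 sold [LIFO — newest first]: 169 @ $25 + 138 @ $23 = $7,399
Feb 13, 682 sold [LIFO — newest first]: 289 @ $24 + 45 @ $29 + 87 @ $26 + 111 @ $23 + 43 @ $22 + 107 @ $20 = $16,142
Total COGS = $6,402 + $7,399 + $16,142 = $29,943
Ending inventory: 149 @ $20 = $2,980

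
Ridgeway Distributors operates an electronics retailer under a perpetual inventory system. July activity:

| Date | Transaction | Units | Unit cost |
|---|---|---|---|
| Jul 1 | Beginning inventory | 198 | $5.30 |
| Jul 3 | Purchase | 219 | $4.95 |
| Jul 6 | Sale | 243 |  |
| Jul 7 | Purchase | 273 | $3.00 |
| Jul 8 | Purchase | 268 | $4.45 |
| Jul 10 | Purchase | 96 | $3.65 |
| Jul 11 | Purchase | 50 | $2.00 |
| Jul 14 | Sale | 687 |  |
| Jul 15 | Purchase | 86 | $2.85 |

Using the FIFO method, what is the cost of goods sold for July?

COGS = $4,020.45

Jul 6, 243 sold [FIFO — oldest first]: 198 @ $5.30 + 45 @ $4.95 = $1,272.15
Jul 14, 687 sold [FIFO — oldest first]: 174 @ $4.95 + 273 @ $3.00 + 240 @ $4.45 = $2,748.30
Total COGS = $1,272.15 + $2,748.30 = $4,020.45
Ending inventory: 28 @ $4.45 + 96 @ $3.65 + 50 @ $2.00 + 86 @ $2.85 = $820.10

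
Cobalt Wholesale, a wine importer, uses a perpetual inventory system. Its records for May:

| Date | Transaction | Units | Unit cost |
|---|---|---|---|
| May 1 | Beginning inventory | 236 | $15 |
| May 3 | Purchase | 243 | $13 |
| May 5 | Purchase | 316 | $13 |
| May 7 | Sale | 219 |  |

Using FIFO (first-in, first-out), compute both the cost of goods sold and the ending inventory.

COGS = $3,285; ending inventory = $7,522

May 7, 219 sold [FIFO — oldest first]: 219 @ $15 = $3,285
Ending inventory: 17 @ $15 + 243 @ $13 + 316 @ $13 = $7,522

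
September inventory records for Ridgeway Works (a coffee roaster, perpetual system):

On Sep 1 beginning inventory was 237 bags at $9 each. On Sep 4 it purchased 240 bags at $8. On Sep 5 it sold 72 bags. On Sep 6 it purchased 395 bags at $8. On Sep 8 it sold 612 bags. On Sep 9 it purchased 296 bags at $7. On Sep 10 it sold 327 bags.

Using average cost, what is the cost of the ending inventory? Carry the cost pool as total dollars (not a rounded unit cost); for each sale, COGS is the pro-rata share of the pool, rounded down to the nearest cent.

Ending inventory = $1,175.33

After Sep 1: 237 on hand, pool $2,133.00 (≈ $9.0000 each)
After Sep 4: 477 on hand, pool $4,053.00 (≈ $8.4969 each)
Sep 5, sell 72: 72/477 × $4,053.00 → $611.77
After Sep 6: 800 on hand, pool $6,601.23 (≈ $8.2515 each)
Sep 8, sell 612: 612/800 × $6,601.23 → $5,049.94
After Sep 9: 484 on hand, pool $3,623.29 (≈ $7.4861 each)
Sep 10, sell 327: 327/484 × $3,623.29 → $2,447.96
Total COGS = $611.77 + $5,049.94 + $2,447.96 = $8,109.67
Ending inventory (cost pool remaining) = $1,175.33
Check: goods available $9,285.00 = COGS $8,109.67 + ending $1,175.33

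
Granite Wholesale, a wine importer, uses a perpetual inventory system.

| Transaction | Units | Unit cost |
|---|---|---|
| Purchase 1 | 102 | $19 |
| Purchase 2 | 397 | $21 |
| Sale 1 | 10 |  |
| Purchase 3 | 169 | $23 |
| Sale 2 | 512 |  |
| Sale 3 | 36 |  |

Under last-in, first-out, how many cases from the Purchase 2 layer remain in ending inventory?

8

Sale 1 (10) [LIFO — newest first]: 10 @ $21 = $210
Sale 2 (512) [LIFO — newest first]: 169 @ $23 + 343 @ $21 = $11,090
Sale 3 (36) [LIFO — newest first]: 36 @ $21 = $756
Total COGS = $210 + $11,090 + $756 = $12,056
Ending inventory: 102 @ $19 + 8 @ $21 = $2,106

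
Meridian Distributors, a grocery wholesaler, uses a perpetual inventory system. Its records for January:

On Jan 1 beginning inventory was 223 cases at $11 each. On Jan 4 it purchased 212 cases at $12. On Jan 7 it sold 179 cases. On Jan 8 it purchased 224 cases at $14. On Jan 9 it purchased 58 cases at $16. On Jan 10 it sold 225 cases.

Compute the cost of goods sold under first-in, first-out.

COGS = $4,625

Jan 7, 179 sold [FIFO — oldest first]: 179 @ $11 = $1,969
Jan 10, 225 sold [FIFO — oldest first]: 44 @ $11 + 181 @ $12 = $2,656
Total COGS = $1,969 + $2,656 = $4,625
Ending inventory: 31 @ $12 + 224 @ $14 + 58 @ $16 = $4,436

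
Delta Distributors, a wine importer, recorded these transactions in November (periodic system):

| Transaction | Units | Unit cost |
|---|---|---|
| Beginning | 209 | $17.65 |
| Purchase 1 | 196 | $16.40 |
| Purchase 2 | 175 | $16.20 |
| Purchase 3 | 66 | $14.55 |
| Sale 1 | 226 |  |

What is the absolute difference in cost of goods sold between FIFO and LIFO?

FIFO COGS: 209 @ $17.65 + 17 @ $16.40 = $3,967.65
LIFO COGS: 66 @ $14.55 + 160 @ $16.20 = $3,552.30
Difference = |$3,967.65 − $3,552.30| = $415.35

$415.35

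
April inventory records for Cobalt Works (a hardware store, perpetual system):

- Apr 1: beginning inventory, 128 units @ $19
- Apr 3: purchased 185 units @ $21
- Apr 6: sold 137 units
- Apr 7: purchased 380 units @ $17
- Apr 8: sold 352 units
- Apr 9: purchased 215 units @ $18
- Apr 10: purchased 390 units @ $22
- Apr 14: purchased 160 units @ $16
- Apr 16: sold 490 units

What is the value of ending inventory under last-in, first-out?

Ending inventory = $9,106

Apr 6, 137 sold [LIFO — newest first]: 137 @ $21 = $2,877
Apr 8, 352 sold [LIFO — newest first]: 352 @ $17 = $5,984
Apr 16, 490 sold [LIFO — newest first]: 160 @ $16 + 330 @ $22 = $9,820
Total COGS = $2,877 + $5,984 + $9,820 = $18,681
Ending inventory: 128 @ $19 + 48 @ $21 + 28 @ $17 + 215 @ $18 + 60 @ $22 = $9,106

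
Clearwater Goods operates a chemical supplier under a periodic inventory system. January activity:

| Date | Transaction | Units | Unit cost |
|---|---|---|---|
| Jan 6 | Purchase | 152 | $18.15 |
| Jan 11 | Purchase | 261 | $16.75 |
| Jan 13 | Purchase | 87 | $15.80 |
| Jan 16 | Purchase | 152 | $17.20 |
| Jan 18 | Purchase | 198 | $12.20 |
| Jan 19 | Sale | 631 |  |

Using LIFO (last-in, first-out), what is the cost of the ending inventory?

Ending inventory = $3,881.05

Jan 19, 631 sold [LIFO — newest first]: 198 @ $12.20 + 152 @ $17.20 + 87 @ $15.80 + 194 @ $16.75 = $9,654.10
Ending inventory: 152 @ $18.15 + 67 @ $16.75 = $3,881.05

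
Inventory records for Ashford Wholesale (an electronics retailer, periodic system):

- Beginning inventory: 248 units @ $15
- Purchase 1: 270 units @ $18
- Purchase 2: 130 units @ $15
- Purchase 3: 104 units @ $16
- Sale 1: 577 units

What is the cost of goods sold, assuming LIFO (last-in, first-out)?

Sale 1 (577) [LIFO — newest first]: 104 @ $16 + 130 @ $15 + 270 @ $18 + 73 @ $15 = $9,569
Ending inventory: 175 @ $15 = $2,625
Check: goods available $12,194 = COGS $9,569 + ending $2,625

COGS = $9,569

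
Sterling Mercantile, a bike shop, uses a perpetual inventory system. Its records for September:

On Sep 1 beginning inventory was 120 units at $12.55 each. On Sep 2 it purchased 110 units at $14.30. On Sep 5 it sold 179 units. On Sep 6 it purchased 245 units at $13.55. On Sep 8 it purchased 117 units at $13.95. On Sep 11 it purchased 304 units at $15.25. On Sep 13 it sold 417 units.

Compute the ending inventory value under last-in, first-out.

Ending inventory = $4,015.60

Sep 5, 179 sold [LIFO — newest first]: 110 @ $14.30 + 69 @ $12.55 = $2,438.95
Sep 13, 417 sold [LIFO — newest first]: 304 @ $15.25 + 113 @ $13.95 = $6,212.35
Total COGS = $2,438.95 + $6,212.35 = $8,651.30
Ending inventory: 51 @ $12.55 + 245 @ $13.55 + 4 @ $13.95 = $4,015.60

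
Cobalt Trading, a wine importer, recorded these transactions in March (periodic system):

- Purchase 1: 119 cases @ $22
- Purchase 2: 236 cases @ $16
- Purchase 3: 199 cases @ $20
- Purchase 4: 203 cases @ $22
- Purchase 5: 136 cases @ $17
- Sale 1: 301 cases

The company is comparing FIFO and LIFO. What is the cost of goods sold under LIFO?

FIFO COGS: 119 @ $22 + 182 @ $16 = $5,530
LIFO COGS: 136 @ $17 + 165 @ $22 = $5,942

COGS = $5,942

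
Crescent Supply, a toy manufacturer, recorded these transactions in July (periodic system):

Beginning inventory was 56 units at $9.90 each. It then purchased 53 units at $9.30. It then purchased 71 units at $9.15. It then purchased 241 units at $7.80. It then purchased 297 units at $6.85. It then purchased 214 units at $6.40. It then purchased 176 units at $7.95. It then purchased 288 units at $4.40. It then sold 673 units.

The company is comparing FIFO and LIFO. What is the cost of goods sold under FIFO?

FIFO COGS: 56 @ $9.90 + 53 @ $9.30 + 71 @ $9.15 + 241 @ $7.80 + 252 @ $6.85 = $5,302.95
LIFO COGS: 288 @ $4.40 + 176 @ $7.95 + 209 @ $6.40 = $4,004.00

COGS = $5,302.95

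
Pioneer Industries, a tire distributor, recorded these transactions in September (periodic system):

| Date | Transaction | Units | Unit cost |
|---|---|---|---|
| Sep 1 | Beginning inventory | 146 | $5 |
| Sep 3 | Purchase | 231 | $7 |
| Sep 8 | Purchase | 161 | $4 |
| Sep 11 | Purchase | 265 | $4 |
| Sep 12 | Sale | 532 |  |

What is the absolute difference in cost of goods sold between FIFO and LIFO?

$521

FIFO COGS: 146 @ $5 + 231 @ $7 + 155 @ $4 = $2,967
LIFO COGS: 265 @ $4 + 161 @ $4 + 106 @ $7 = $2,446
Difference = |$2,967 − $2,446| = $521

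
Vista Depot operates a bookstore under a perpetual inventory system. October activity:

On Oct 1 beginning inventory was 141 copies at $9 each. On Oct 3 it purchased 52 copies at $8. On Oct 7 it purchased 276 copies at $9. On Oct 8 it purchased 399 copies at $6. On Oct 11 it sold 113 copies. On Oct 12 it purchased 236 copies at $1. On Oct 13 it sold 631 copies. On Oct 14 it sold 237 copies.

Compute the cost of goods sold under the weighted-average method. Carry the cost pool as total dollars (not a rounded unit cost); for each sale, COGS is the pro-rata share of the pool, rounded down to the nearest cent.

After Oct 1: 141 on hand, pool $1,269.00 (≈ $9.0000 each)
After Oct 3: 193 on hand, pool $1,685.00 (≈ $8.7306 each)
After Oct 7: 469 on hand, pool $4,169.00 (≈ $8.8891 each)
After Oct 8: 868 on hand, pool $6,563.00 (≈ $7.5611 each)
Oct 11, sell 113: 113/868 × $6,563.00 → $854.39
After Oct 12: 991 on hand, pool $5,944.61 (≈ $5.9986 each)
Oct 13, sell 631: 631/991 × $5,944.61 → $3,785.11
Oct 14, sell 237: 237/360 × $2,159.50 → $1,421.67
Total COGS = $854.39 + $3,785.11 + $1,421.67 = $6,061.17
Ending inventory (cost pool remaining) = $737.83

COGS = $6,061.17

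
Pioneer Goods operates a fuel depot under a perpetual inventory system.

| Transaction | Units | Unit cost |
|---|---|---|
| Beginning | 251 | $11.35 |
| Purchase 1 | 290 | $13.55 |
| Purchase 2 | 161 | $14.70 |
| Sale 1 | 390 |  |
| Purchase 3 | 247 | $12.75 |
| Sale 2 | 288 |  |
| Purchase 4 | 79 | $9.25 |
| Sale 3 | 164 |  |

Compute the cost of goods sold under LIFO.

COGS = $10,913.95

Sale 1 (390) [LIFO — newest first]: 161 @ $14.70 + 229 @ $13.55 = $5,469.65
Sale 2 (288) [LIFO — newest first]: 247 @ $12.75 + 41 @ $13.55 = $3,704.80
Sale 3 (164) [LIFO — newest first]: 79 @ $9.25 + 20 @ $13.55 + 65 @ $11.35 = $1,739.50
Total COGS = $5,469.65 + $3,704.80 + $1,739.50 = $10,913.95
Ending inventory: 186 @ $11.35 = $2,111.10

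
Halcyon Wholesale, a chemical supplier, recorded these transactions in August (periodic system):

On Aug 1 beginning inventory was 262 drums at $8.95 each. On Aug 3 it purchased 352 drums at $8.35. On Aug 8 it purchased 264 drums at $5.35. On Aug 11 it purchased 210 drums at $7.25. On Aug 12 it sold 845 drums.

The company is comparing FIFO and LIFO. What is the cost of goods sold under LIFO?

FIFO COGS: 262 @ $8.95 + 352 @ $8.35 + 231 @ $5.35 = $6,519.95
LIFO COGS: 210 @ $7.25 + 264 @ $5.35 + 352 @ $8.35 + 19 @ $8.95 = $6,044.15

COGS = $6,044.15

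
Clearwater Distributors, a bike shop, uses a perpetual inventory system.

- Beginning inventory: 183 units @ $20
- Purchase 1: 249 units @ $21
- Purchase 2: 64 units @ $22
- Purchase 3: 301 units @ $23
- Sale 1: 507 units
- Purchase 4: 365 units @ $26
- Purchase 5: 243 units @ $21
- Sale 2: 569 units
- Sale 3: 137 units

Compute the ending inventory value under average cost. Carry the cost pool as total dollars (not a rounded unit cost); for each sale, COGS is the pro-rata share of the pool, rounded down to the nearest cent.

After Beginning: 183 on hand, pool $3,660.00 (≈ $20.0000 each)
After Purchase 1: 432 on hand, pool $8,889.00 (≈ $20.5764 each)
After Purchase 2: 496 on hand, pool $10,297.00 (≈ $20.7601 each)
After Purchase 3: 797 on hand, pool $17,220.00 (≈ $21.6060 each)
Sale 1, sell 507: 507/797 × $17,220.00 → $10,954.25
After Purchase 4: 655 on hand, pool $15,755.75 (≈ $24.0546 each)
After Purchase 5: 898 on hand, pool $20,858.75 (≈ $23.2280 each)
Sale 2, sell 569: 569/898 × $20,858.75 → $13,216.73
Sale 3, sell 137: 137/329 × $7,642.02 → $3,182.23
Total COGS = $10,954.25 + $13,216.73 + $3,182.23 = $27,353.21
Ending inventory (cost pool remaining) = $4,459.79

Ending inventory = $4,459.79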